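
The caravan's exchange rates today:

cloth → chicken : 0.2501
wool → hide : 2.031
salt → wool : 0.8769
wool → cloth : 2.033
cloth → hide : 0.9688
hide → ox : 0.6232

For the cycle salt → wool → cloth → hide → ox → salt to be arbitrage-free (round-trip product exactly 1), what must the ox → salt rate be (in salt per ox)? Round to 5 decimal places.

Known legs of the cycle: 0.8769 × 2.033 × 0.9688 × 0.6232 = 1.076338868039232
For no arbitrage the full-cycle product must be 1, so the missing rate is 1 / 1.076338868039232 ≈ 0.9290754.

0.92908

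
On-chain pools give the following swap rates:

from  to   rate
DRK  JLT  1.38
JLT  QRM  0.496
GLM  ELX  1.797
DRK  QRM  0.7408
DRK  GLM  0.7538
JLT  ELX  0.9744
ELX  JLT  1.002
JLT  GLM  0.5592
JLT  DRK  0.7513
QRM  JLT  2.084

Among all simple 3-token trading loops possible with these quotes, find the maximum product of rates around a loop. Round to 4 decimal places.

DRK→QRM→JLT→DRK: 0.7408 × 2.084 × 0.7513 = 1.15988
GLM→ELX→JLT→GLM: 1.797 × 1.002 × 0.5592 = 1.00689
Maximum is DRK→QRM→JLT→DRK at 1.1599; arbitrage exists.

1.1599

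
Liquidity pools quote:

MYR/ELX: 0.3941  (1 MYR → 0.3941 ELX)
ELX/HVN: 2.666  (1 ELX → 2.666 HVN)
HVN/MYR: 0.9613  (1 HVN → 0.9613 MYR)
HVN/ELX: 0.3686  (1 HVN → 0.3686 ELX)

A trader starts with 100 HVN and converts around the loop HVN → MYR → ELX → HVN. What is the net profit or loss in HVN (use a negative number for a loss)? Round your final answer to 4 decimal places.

1.0010

100 HVN × 0.9613 = 96.13 MYR
96.13 MYR × 0.3941 = 37.884833 ELX
37.884833 ELX × 2.666 = 101.000964778 HVN
Net change: 101.000964778 − 100 = 1.000964778 HVN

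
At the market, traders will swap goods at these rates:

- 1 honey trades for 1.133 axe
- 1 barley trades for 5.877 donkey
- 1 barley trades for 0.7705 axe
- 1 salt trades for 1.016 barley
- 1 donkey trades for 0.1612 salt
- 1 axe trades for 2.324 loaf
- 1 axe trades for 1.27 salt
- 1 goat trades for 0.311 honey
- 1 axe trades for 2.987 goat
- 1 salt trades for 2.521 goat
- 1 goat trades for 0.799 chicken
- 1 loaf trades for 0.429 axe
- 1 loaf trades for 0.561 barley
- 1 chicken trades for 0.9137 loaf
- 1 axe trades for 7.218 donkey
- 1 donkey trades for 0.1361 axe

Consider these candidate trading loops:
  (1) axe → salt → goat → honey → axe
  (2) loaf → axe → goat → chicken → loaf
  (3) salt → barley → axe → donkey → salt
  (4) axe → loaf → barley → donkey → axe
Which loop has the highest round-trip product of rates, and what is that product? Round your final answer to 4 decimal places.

1.1282

(1) 1.27 × 2.521 × 0.311 × 1.133 = 1.12815
(2) 0.429 × 2.987 × 0.799 × 0.9137 = 0.93550
(3) 1.016 × 0.7705 × 7.218 × 0.1612 = 0.91085
(4) 2.324 × 0.561 × 5.877 × 0.1361 = 1.04283
Highest is cycle (1) at 1.1282 (>1, arbitrage).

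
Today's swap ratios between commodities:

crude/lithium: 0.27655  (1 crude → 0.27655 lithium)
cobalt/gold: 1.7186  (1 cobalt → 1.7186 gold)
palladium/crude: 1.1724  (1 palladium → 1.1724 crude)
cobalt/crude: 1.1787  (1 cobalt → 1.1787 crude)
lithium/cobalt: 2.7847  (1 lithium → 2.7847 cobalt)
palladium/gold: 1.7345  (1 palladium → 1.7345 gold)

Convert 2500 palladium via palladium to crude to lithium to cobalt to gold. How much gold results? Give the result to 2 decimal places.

3879.20

2500 palladium × 1.1724 = 2931 crude
2931 crude × 0.27655 = 810.56805 lithium
810.56805 lithium × 2.7847 = 2257.188848835 cobalt
2257.188848835 cobalt × 1.7186 = 3879.204755607831 gold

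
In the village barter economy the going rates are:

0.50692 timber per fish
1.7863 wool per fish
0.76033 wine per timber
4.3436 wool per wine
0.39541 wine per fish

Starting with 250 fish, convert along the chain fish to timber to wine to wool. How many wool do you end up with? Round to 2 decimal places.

418.53

250 fish × 0.50692 = 126.73 timber
126.73 timber × 0.76033 = 96.3566209 wine
96.3566209 wine × 4.3436 = 418.53461854124 wool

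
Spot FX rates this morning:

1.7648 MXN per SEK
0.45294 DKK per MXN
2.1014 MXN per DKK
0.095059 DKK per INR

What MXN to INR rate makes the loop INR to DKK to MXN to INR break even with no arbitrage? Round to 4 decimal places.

Known legs of the cycle: 0.095059 × 2.1014 = 0.1997569826
For no arbitrage the full-cycle product must be 1, so the missing rate is 1 / 0.1997569826 ≈ 5.006083.

5.0061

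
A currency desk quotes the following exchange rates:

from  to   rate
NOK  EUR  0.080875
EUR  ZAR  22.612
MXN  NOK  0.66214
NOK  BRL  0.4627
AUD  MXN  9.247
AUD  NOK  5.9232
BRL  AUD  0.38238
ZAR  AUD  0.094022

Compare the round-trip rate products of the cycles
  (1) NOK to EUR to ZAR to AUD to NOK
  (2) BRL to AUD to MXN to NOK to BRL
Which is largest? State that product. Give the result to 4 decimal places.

(1) 0.080875 × 22.612 × 0.094022 × 5.9232 = 1.01845
(2) 0.38238 × 9.247 × 0.66214 × 0.4627 = 1.08329
Highest is cycle (2) at 1.0833 (>1, arbitrage).

1.0833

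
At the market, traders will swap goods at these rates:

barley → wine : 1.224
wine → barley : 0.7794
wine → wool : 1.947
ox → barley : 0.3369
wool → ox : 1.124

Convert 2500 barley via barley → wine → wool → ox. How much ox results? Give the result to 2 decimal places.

6696.59

2500 barley × 1.224 = 3060 wine
3060 wine × 1.947 = 5957.82 wool
5957.82 wool × 1.124 = 6696.58968 ox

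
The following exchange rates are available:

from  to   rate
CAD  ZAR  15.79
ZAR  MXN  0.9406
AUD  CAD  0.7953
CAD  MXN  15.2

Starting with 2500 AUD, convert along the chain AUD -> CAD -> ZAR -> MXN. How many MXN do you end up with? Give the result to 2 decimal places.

2500 AUD × 0.7953 = 1988.25 CAD
1988.25 CAD × 15.79 = 31394.4675 ZAR
31394.4675 ZAR × 0.9406 = 29529.6361305 MXN

29529.64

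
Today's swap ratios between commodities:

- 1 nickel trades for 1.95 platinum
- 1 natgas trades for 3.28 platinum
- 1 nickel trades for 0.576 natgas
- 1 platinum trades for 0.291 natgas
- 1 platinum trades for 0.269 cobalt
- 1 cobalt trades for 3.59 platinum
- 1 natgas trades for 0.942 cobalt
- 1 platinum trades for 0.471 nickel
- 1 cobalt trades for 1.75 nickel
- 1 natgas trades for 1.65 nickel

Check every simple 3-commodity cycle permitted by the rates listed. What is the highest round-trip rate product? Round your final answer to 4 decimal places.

platinum→natgas→cobalt→platinum: 0.291 × 0.942 × 3.59 = 0.98410
cobalt→nickel→natgas→cobalt: 1.75 × 0.576 × 0.942 = 0.94954
platinum→natgas→nickel→platinum: 0.291 × 1.65 × 1.95 = 0.93629
platinum→cobalt→nickel→platinum: 0.269 × 1.75 × 1.95 = 0.91796
platinum→nickel→natgas→platinum: 0.471 × 0.576 × 3.28 = 0.88985
Maximum is platinum→natgas→cobalt→platinum at 0.9841; no arbitrage — every cycle loses value.

0.9841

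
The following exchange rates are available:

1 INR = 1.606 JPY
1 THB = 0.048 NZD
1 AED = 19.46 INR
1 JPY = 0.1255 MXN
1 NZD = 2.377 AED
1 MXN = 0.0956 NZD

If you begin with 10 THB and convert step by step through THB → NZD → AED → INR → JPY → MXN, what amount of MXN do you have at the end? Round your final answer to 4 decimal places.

10 THB × 0.048 = 0.48 NZD
0.48 NZD × 2.377 = 1.14096 AED
1.14096 AED × 19.46 = 22.2030816 INR
22.2030816 INR × 1.606 = 35.6581490496 JPY
35.6581490496 JPY × 0.1255 = 4.4750977057248 MXN

4.4751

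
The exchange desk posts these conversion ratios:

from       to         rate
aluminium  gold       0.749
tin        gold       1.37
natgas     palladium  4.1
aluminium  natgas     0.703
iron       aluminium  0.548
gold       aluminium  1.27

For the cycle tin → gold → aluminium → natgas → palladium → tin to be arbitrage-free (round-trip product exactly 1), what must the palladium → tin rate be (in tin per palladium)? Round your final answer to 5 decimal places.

0.19941

Known legs of the cycle: 1.37 × 1.27 × 0.703 × 4.1 = 5.01491377
For no arbitrage the full-cycle product must be 1, so the missing rate is 1 / 5.01491377 ≈ 0.1994052.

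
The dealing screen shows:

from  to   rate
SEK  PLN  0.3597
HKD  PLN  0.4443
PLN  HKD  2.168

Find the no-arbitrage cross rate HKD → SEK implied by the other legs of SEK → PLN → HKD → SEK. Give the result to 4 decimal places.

Known legs of the cycle: 0.3597 × 2.168 = 0.7798296
For no arbitrage the full-cycle product must be 1, so the missing rate is 1 / 0.7798296 ≈ 1.282331.

1.2823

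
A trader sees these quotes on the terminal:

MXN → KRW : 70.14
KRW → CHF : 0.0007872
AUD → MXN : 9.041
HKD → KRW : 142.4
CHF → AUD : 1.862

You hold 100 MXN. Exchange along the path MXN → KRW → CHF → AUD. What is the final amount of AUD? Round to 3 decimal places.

10.281

100 MXN × 70.14 = 7014 KRW
7014 KRW × 0.0007872 = 5.5214208 CHF
5.5214208 CHF × 1.862 = 10.2808855296 AUD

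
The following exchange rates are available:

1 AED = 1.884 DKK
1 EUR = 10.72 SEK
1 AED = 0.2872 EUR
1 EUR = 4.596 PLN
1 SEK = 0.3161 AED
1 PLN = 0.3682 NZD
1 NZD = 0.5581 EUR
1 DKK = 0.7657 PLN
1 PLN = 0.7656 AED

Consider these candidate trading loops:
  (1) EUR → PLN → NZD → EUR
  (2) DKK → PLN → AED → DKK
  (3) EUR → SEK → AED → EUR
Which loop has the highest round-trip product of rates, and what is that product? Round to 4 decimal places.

1.1044

(1) 4.596 × 0.3682 × 0.5581 = 0.94444
(2) 0.7657 × 0.7656 × 1.884 = 1.10444
(3) 10.72 × 0.3161 × 0.2872 = 0.97320
Highest is cycle (2) at 1.1044 (>1, arbitrage).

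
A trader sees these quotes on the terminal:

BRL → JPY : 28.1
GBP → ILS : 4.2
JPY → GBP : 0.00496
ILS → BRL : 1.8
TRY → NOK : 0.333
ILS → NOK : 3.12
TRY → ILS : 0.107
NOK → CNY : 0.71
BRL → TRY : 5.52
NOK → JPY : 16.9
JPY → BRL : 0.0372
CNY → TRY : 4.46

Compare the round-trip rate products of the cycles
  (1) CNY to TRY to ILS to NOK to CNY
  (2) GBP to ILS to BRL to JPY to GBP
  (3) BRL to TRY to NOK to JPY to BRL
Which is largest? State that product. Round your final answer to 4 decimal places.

1.1556

(1) 4.46 × 0.107 × 3.12 × 0.71 = 1.05714
(2) 4.2 × 1.8 × 28.1 × 0.00496 = 1.05368
(3) 5.52 × 0.333 × 16.9 × 0.0372 = 1.15561
Highest is cycle (3) at 1.1556 (>1, arbitrage).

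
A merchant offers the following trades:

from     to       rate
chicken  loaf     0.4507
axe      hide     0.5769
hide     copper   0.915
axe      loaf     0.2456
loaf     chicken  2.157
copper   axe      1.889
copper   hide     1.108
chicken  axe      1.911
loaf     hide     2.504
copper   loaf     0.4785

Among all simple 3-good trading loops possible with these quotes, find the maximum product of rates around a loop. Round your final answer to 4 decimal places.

1.0963

hide→copper→loaf→hide: 0.915 × 0.4785 × 2.504 = 1.09632
axe→loaf→chicken→axe: 0.2456 × 2.157 × 1.911 = 1.01237
axe→hide→copper→axe: 0.5769 × 0.915 × 1.889 = 0.99713
Maximum is hide→copper→loaf→hide at 1.0963; arbitrage exists.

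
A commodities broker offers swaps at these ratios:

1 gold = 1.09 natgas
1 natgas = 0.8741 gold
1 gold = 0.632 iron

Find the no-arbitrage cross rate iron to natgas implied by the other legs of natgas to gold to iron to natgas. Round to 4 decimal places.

1.8102

Known legs of the cycle: 0.8741 × 0.632 = 0.5524312
For no arbitrage the full-cycle product must be 1, so the missing rate is 1 / 0.5524312 ≈ 1.810180.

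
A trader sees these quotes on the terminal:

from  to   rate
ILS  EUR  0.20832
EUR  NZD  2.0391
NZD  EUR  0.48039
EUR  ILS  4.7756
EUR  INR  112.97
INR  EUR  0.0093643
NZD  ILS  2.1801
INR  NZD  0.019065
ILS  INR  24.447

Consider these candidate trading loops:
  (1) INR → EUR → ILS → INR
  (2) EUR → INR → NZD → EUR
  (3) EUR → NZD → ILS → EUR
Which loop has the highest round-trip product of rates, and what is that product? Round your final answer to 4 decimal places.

(1) 0.0093643 × 4.7756 × 24.447 = 1.09327
(2) 112.97 × 0.019065 × 0.48039 = 1.03465
(3) 2.0391 × 2.1801 × 0.20832 = 0.92607
Highest is cycle (1) at 1.0933 (>1, arbitrage).

1.0933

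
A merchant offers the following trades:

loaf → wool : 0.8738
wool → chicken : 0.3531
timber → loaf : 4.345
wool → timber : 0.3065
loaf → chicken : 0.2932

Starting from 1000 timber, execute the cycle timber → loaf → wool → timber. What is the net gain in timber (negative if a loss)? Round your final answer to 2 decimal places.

1000 timber × 4.345 = 4345 loaf
4345 loaf × 0.8738 = 3796.661 wool
3796.661 wool × 0.3065 = 1163.6765965 timber
Net change: 1163.6765965 − 1000 = 163.6765965 timber

163.68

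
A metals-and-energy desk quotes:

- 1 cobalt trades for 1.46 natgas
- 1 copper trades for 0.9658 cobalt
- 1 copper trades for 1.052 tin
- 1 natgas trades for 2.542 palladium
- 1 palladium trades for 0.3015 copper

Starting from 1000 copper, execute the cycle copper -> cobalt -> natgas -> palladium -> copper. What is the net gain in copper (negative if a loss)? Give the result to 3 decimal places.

80.694

1000 copper × 0.9658 = 965.8 cobalt
965.8 cobalt × 1.46 = 1410.068 natgas
1410.068 natgas × 2.542 = 3584.392856 palladium
3584.392856 palladium × 0.3015 = 1080.694446084 copper
Net change: 1080.694446084 − 1000 = 80.694446084 copper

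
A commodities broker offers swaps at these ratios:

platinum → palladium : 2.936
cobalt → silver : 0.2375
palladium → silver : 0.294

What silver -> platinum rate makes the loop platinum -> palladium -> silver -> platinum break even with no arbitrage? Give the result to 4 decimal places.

1.1585

Known legs of the cycle: 2.936 × 0.294 = 0.863184
For no arbitrage the full-cycle product must be 1, so the missing rate is 1 / 0.863184 ≈ 1.158502.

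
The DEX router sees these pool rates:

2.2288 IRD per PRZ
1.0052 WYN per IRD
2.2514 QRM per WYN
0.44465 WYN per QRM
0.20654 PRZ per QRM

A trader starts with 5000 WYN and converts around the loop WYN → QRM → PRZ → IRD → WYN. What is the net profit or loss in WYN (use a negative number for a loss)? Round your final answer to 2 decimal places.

208.95

5000 WYN × 2.2514 = 11257 QRM
11257 QRM × 0.20654 = 2325.02078 PRZ
2325.02078 PRZ × 2.2288 = 5182.006314464 IRD
5182.006314464 IRD × 1.0052 = 5208.9527472992128 WYN
Net change: 5208.9527472992128 − 5000 = 208.9527472992128 WYN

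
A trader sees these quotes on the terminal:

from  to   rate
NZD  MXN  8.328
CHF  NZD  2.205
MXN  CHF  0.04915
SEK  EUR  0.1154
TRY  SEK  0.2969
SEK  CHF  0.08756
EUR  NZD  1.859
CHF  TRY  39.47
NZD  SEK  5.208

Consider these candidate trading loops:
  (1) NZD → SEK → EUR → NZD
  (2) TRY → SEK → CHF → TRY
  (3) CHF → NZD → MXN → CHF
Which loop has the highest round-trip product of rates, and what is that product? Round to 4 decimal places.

1.1173

(1) 5.208 × 0.1154 × 1.859 = 1.11726
(2) 0.2969 × 0.08756 × 39.47 = 1.02608
(3) 2.205 × 8.328 × 0.04915 = 0.90255
Highest is cycle (1) at 1.1173 (>1, arbitrage).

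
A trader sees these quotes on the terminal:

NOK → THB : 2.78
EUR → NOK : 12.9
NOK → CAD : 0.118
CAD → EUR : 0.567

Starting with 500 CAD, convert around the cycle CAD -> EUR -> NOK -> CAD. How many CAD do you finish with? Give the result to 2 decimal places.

500 CAD × 0.567 = 283.5 EUR
283.5 EUR × 12.9 = 3657.15 NOK
3657.15 NOK × 0.118 = 431.5437 CAD

431.54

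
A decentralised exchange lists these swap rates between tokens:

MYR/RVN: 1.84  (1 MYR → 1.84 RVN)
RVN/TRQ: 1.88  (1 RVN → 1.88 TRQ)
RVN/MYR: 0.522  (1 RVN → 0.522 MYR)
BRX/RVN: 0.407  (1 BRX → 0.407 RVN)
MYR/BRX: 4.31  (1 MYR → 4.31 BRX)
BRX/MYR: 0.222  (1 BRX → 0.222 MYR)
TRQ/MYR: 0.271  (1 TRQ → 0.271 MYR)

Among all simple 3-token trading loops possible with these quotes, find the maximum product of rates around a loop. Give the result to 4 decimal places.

0.9374

TRQ→MYR→RVN→TRQ: 0.271 × 1.84 × 1.88 = 0.93744
BRX→RVN→MYR→BRX: 0.407 × 0.522 × 4.31 = 0.91568
Maximum is TRQ→MYR→RVN→TRQ at 0.9374; no arbitrage — every cycle loses value.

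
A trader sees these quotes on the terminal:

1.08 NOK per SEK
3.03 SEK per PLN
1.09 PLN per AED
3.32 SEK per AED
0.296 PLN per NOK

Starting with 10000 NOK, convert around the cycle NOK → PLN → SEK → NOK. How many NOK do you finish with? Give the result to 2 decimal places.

10000 NOK × 0.296 = 2960 PLN
2960 PLN × 3.03 = 8968.8 SEK
8968.8 SEK × 1.08 = 9686.304 NOK

9686.30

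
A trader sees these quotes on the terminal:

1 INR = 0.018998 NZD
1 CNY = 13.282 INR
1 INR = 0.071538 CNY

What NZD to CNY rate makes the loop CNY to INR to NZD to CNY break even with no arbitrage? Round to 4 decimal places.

3.9630

Known legs of the cycle: 13.282 × 0.018998 = 0.252331436
For no arbitrage the full-cycle product must be 1, so the missing rate is 1 / 0.252331436 ≈ 3.963042.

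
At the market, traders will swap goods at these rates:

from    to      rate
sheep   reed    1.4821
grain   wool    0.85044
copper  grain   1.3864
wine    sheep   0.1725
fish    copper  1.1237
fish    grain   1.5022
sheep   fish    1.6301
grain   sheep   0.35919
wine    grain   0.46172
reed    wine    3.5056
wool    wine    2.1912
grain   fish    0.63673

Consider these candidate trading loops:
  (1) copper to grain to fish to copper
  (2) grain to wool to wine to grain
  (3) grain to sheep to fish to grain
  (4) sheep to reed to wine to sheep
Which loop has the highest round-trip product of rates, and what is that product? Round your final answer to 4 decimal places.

0.9920

(1) 1.3864 × 0.63673 × 1.1237 = 0.99196
(2) 0.85044 × 2.1912 × 0.46172 = 0.86041
(3) 0.35919 × 1.6301 × 1.5022 = 0.87956
(4) 1.4821 × 3.5056 × 0.1725 = 0.89625
Highest is cycle (1) at 0.9920 (≤1, no arbitrage).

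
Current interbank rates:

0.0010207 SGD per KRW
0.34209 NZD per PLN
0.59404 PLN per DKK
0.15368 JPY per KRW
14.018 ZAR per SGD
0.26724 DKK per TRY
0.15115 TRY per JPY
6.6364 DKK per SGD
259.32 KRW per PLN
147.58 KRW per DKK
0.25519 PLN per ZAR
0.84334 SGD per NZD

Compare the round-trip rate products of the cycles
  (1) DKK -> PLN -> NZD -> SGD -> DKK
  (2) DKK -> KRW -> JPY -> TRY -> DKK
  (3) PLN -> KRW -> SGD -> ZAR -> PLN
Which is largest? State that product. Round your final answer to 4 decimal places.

(1) 0.59404 × 0.34209 × 0.84334 × 6.6364 = 1.13734
(2) 147.58 × 0.15368 × 0.15115 × 0.26724 = 0.91612
(3) 259.32 × 0.0010207 × 14.018 × 0.25519 = 0.94686
Highest is cycle (1) at 1.1373 (>1, arbitrage).

1.1373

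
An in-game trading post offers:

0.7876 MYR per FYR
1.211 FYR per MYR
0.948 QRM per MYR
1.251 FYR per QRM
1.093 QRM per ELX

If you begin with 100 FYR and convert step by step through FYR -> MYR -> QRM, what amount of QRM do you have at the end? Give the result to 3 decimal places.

100 FYR × 0.7876 = 78.76 MYR
78.76 MYR × 0.948 = 74.66448 QRM

74.664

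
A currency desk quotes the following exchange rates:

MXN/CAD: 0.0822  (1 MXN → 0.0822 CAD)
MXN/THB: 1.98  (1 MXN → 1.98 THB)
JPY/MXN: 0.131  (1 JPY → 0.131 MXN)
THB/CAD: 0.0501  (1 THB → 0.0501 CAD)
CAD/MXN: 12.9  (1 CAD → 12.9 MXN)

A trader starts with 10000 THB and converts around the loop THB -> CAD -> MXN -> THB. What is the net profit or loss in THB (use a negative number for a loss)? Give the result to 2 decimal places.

2796.54

10000 THB × 0.0501 = 501 CAD
501 CAD × 12.9 = 6462.9 MXN
6462.9 MXN × 1.98 = 12796.542 THB
Net change: 12796.542 − 10000 = 2796.542 THB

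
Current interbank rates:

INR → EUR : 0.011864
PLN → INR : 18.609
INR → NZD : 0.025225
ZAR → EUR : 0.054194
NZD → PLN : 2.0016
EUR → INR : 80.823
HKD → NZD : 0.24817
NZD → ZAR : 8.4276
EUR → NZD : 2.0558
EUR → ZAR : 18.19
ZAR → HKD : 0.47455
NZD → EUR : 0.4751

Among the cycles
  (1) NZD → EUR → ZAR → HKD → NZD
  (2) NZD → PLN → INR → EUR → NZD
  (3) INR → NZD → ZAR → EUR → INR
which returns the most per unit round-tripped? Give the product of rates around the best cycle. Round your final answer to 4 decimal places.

(1) 0.4751 × 18.19 × 0.47455 × 0.24817 = 1.01777
(2) 2.0016 × 18.609 × 0.011864 × 2.0558 = 0.90847
(3) 0.025225 × 8.4276 × 0.054194 × 80.823 = 0.93115
Highest is cycle (1) at 1.0178 (>1, arbitrage).

1.0178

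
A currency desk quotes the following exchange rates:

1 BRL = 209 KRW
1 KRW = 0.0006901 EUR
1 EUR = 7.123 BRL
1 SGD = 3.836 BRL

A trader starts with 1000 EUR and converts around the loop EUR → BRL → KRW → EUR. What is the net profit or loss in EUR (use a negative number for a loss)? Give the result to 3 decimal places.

27.357

1000 EUR × 7.123 = 7123 BRL
7123 BRL × 209 = 1488707 KRW
1488707 KRW × 0.0006901 = 1027.3567007 EUR
Net change: 1027.3567007 − 1000 = 27.3567007 EUR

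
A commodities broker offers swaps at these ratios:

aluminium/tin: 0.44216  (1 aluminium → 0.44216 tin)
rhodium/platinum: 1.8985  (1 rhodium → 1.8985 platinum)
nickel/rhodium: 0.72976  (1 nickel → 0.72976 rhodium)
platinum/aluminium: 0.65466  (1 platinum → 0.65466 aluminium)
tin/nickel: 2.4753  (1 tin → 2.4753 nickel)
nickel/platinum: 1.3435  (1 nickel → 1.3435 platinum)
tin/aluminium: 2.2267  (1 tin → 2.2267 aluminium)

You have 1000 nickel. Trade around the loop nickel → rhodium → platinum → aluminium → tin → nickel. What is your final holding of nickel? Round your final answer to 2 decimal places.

992.69

1000 nickel × 0.72976 = 729.76 rhodium
729.76 rhodium × 1.8985 = 1385.44936 platinum
1385.44936 platinum × 0.65466 = 906.9982780176 aluminium
906.9982780176 aluminium × 0.44216 = 401.038358608262016 tin
401.038358608262016 tin × 2.4753 = 992.6902490630309682048 nickel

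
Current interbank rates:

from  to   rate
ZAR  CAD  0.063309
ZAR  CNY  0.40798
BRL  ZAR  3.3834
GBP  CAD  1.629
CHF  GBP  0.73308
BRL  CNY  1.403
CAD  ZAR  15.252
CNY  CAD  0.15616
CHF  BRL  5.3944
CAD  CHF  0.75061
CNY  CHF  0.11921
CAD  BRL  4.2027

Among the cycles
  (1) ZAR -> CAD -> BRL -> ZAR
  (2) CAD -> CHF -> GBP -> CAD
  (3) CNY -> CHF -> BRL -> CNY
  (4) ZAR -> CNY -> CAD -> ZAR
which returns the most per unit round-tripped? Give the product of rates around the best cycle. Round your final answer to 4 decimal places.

(1) 0.063309 × 4.2027 × 3.3834 = 0.90022
(2) 0.75061 × 0.73308 × 1.629 = 0.89637
(3) 0.11921 × 5.3944 × 1.403 = 0.90222
(4) 0.40798 × 0.15616 × 15.252 = 0.97171
Highest is cycle (4) at 0.9717 (≤1, no arbitrage).

0.9717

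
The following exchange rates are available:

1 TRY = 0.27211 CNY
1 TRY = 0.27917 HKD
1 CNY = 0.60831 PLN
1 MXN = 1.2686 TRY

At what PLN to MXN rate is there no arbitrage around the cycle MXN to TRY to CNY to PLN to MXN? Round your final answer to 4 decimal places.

Known legs of the cycle: 1.2686 × 0.27211 × 0.60831 = 0.20998784917926
For no arbitrage the full-cycle product must be 1, so the missing rate is 1 / 0.20998784917926 ≈ 4.762180.

4.7622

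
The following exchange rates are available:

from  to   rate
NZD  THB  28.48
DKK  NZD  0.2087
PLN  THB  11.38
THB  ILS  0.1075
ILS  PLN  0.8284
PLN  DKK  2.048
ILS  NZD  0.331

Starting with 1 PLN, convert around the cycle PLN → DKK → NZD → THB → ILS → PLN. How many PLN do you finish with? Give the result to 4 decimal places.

1 PLN × 2.048 = 2.048 DKK
2.048 DKK × 0.2087 = 0.4274176 NZD
0.4274176 NZD × 28.48 = 12.172853248 THB
12.172853248 THB × 0.1075 = 1.30858172416 ILS
1.30858172416 ILS × 0.8284 = 1.084029100294144 PLN

1.0840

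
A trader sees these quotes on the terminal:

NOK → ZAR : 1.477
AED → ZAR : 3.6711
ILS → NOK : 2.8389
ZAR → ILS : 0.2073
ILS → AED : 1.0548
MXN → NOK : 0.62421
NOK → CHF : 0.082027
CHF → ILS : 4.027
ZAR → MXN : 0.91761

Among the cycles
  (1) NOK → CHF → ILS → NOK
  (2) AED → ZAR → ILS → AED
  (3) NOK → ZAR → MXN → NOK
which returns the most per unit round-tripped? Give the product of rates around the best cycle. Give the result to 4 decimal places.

0.9378

(1) 0.082027 × 4.027 × 2.8389 = 0.93775
(2) 3.6711 × 0.2073 × 1.0548 = 0.80272
(3) 1.477 × 0.91761 × 0.62421 = 0.84600
Highest is cycle (1) at 0.9378 (≤1, no arbitrage).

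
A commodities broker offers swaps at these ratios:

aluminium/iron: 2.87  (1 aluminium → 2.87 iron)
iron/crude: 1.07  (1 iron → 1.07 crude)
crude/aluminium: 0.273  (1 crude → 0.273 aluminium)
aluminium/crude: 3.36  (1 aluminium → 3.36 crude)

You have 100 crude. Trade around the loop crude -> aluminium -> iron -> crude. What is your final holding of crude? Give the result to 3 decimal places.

100 crude × 0.273 = 27.3 aluminium
27.3 aluminium × 2.87 = 78.351 iron
78.351 iron × 1.07 = 83.83557 crude

83.836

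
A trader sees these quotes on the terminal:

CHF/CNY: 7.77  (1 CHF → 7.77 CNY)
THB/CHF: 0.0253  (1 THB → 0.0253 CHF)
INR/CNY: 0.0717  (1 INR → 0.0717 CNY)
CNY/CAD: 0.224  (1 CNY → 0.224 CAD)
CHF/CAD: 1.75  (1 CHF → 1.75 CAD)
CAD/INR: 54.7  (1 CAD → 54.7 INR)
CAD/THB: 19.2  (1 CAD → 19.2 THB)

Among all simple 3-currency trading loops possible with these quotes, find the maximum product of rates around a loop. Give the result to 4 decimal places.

CAD→INR→CNY→CAD: 54.7 × 0.0717 × 0.224 = 0.87853
CAD→THB→CHF→CAD: 19.2 × 0.0253 × 1.75 = 0.85008
Maximum is CAD→INR→CNY→CAD at 0.8785; no arbitrage — every cycle loses value.

0.8785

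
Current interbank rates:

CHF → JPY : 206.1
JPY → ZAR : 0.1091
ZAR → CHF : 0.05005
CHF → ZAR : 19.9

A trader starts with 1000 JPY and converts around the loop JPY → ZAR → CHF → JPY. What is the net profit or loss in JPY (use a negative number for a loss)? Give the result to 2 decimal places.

125.40

1000 JPY × 0.1091 = 109.1 ZAR
109.1 ZAR × 0.05005 = 5.460455 CHF
5.460455 CHF × 206.1 = 1125.3997755 JPY
Net change: 1125.3997755 − 1000 = 125.3997755 JPY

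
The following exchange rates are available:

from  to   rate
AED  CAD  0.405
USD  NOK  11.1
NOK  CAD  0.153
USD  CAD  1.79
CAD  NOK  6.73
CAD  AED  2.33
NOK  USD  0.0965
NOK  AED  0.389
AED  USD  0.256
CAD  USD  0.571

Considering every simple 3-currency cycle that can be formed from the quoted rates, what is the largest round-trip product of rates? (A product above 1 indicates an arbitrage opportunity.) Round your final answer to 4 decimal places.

USD→CAD→NOK→USD: 1.79 × 6.73 × 0.0965 = 1.16251
AED→USD→NOK→AED: 0.256 × 11.1 × 0.389 = 1.10538
AED→USD→CAD→AED: 0.256 × 1.79 × 2.33 = 1.06770
AED→CAD→NOK→AED: 0.405 × 6.73 × 0.389 = 1.06028
USD→NOK→CAD→USD: 11.1 × 0.153 × 0.571 = 0.96973
Maximum is USD→CAD→NOK→USD at 1.1625; arbitrage exists.

1.1625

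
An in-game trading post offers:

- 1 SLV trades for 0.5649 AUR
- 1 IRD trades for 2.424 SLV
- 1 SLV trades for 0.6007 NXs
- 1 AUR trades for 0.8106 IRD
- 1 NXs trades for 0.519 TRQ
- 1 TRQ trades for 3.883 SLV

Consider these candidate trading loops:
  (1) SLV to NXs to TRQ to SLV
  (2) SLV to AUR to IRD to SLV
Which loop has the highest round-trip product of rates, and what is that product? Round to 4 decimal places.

(1) 0.6007 × 0.519 × 3.883 = 1.21058
(2) 0.5649 × 0.8106 × 2.424 = 1.10997
Highest is cycle (1) at 1.2106 (>1, arbitrage).

1.2106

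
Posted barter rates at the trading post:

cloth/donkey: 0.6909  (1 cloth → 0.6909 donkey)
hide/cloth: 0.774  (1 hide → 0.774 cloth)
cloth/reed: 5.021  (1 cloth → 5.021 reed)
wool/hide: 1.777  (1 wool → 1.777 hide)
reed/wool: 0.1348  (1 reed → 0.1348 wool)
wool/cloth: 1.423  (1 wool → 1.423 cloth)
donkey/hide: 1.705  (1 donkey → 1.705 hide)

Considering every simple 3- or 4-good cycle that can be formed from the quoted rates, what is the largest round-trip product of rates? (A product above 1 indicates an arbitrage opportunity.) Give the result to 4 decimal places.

0.9631

cloth→reed→wool→cloth: 5.021 × 0.1348 × 1.423 = 0.96313
cloth→reed→wool→hide→cloth: 5.021 × 0.1348 × 1.777 × 0.774 = 0.93091
cloth→donkey→hide→cloth: 0.6909 × 1.705 × 0.774 = 0.91176
Maximum is cloth→reed→wool→cloth at 0.9631; no arbitrage — every cycle loses value.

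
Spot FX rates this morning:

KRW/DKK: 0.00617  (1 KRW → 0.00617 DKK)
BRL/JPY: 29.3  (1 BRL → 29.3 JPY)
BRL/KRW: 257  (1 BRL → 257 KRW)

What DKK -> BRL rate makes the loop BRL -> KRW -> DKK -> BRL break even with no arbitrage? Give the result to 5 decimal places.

Known legs of the cycle: 257 × 0.00617 = 1.58569
For no arbitrage the full-cycle product must be 1, so the missing rate is 1 / 1.58569 ≈ 0.6306403.

0.63064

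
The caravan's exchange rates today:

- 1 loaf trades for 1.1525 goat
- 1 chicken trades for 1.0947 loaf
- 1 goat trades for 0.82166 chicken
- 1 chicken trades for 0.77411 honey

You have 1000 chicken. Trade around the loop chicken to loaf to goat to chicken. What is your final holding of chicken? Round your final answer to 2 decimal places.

1000 chicken × 1.0947 = 1094.7 loaf
1094.7 loaf × 1.1525 = 1261.64175 goat
1261.64175 goat × 0.82166 = 1036.640560305 chicken

1036.64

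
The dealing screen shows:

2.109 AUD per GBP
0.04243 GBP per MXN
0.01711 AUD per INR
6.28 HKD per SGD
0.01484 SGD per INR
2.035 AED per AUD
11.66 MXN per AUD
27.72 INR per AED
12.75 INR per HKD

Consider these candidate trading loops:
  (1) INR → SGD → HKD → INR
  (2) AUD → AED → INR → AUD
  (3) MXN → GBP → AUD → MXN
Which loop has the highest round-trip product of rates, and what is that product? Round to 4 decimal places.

1.1882

(1) 0.01484 × 6.28 × 12.75 = 1.18824
(2) 2.035 × 27.72 × 0.01711 = 0.96518
(3) 0.04243 × 2.109 × 11.66 = 1.04339
Highest is cycle (1) at 1.1882 (>1, arbitrage).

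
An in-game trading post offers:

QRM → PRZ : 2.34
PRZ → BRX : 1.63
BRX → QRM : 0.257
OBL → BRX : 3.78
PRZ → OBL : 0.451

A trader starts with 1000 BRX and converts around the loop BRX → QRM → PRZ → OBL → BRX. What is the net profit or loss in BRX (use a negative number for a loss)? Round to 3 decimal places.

25.221

1000 BRX × 0.257 = 257 QRM
257 QRM × 2.34 = 601.38 PRZ
601.38 PRZ × 0.451 = 271.22238 OBL
271.22238 OBL × 3.78 = 1025.2205964 BRX
Net change: 1025.2205964 − 1000 = 25.2205964 BRX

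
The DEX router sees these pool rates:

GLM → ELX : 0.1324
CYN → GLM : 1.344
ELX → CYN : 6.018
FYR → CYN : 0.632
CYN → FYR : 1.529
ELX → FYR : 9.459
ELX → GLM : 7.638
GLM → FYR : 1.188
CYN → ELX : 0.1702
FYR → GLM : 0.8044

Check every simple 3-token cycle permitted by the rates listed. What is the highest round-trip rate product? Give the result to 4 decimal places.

1.0709

GLM→ELX→CYN→GLM: 0.1324 × 6.018 × 1.344 = 1.07088
FYR→CYN→ELX→FYR: 0.632 × 0.1702 × 9.459 = 1.01747
FYR→CYN→GLM→FYR: 0.632 × 1.344 × 1.188 = 1.00910
FYR→GLM→ELX→FYR: 0.8044 × 0.1324 × 9.459 = 1.00741
Maximum is GLM→ELX→CYN→GLM at 1.0709; arbitrage exists.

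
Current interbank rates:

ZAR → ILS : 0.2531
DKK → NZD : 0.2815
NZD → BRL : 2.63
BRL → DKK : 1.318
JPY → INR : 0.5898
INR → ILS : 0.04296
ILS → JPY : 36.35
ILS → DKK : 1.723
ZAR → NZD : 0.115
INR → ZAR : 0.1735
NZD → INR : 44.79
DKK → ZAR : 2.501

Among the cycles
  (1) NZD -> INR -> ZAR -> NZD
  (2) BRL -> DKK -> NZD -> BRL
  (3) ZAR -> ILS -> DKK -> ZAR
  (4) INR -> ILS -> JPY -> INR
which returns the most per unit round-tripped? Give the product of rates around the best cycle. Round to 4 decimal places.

(1) 44.79 × 0.1735 × 0.115 = 0.89367
(2) 1.318 × 0.2815 × 2.63 = 0.97577
(3) 0.2531 × 1.723 × 2.501 = 1.09066
(4) 0.04296 × 36.35 × 0.5898 = 0.92103
Highest is cycle (3) at 1.0907 (>1, arbitrage).

1.0907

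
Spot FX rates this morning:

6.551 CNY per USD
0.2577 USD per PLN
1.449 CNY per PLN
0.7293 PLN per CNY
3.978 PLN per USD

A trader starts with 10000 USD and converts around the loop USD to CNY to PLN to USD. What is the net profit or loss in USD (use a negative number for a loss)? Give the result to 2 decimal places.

10000 USD × 6.551 = 65510 CNY
65510 CNY × 0.7293 = 47776.443 PLN
47776.443 PLN × 0.2577 = 12311.9893611 USD
Net change: 12311.9893611 − 10000 = 2311.9893611 USD

2311.99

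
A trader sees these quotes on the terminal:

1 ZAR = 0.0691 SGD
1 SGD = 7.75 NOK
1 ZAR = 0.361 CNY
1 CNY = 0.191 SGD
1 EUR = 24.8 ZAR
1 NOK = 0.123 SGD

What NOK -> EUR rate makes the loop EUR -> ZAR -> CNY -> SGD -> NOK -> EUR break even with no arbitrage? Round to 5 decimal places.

0.07546

Known legs of the cycle: 24.8 × 0.361 × 0.191 × 7.75 = 13.2523822
For no arbitrage the full-cycle product must be 1, so the missing rate is 1 / 13.2523822 ≈ 0.0754581.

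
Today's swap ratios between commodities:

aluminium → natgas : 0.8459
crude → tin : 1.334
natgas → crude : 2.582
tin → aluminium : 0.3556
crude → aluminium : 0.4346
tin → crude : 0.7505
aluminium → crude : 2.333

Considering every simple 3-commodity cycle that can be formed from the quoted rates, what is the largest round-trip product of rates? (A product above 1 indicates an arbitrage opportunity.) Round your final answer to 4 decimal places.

1.1067

crude→tin→aluminium→crude: 1.334 × 0.3556 × 2.333 = 1.10671
crude→aluminium→natgas→crude: 0.4346 × 0.8459 × 2.582 = 0.94922
Maximum is crude→tin→aluminium→crude at 1.1067; arbitrage exists.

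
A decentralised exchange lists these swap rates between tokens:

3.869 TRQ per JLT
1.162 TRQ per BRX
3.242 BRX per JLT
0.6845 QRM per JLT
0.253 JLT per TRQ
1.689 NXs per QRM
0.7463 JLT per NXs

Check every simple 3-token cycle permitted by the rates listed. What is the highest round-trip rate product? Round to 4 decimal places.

0.9531

JLT→BRX→TRQ→JLT: 3.242 × 1.162 × 0.253 = 0.95310
JLT→QRM→NXs→JLT: 0.6845 × 1.689 × 0.7463 = 0.86281
Maximum is JLT→BRX→TRQ→JLT at 0.9531; no arbitrage — every cycle loses value.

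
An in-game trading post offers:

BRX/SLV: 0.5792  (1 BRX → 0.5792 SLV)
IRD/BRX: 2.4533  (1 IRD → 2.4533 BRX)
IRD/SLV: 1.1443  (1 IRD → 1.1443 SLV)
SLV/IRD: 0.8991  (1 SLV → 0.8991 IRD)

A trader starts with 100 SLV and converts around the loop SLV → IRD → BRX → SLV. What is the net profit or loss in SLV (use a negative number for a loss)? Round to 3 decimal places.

100 SLV × 0.8991 = 89.91 IRD
89.91 IRD × 2.4533 = 220.576203 BRX
220.576203 BRX × 0.5792 = 127.7577367776 SLV
Net change: 127.7577367776 − 100 = 27.7577367776 SLV

27.758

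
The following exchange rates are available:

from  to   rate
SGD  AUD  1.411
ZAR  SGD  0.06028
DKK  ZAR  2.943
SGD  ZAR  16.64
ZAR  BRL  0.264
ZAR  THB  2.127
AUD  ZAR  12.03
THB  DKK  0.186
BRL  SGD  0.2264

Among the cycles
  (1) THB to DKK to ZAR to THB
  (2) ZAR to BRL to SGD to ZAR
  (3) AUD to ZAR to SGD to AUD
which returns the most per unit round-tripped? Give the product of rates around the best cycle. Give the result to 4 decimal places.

1.1643

(1) 0.186 × 2.943 × 2.127 = 1.16432
(2) 0.264 × 0.2264 × 16.64 = 0.99457
(3) 12.03 × 0.06028 × 1.411 = 1.02321
Highest is cycle (1) at 1.1643 (>1, arbitrage).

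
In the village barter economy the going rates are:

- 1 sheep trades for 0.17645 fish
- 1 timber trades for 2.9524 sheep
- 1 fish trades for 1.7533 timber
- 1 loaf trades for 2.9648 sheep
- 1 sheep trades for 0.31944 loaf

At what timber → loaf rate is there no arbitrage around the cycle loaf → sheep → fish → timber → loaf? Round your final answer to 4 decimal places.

Known legs of the cycle: 2.9648 × 0.17645 × 1.7533 = 0.917219538568
For no arbitrage the full-cycle product must be 1, so the missing rate is 1 / 0.917219538568 ≈ 1.090252.

1.0903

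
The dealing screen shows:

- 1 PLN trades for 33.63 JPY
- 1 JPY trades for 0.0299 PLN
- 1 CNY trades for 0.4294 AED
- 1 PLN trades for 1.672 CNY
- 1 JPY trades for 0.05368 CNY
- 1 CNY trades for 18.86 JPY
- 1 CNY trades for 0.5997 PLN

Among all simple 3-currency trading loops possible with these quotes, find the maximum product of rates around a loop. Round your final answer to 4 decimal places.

CNY→PLN→JPY→CNY: 0.5997 × 33.63 × 0.05368 = 1.08261
CNY→JPY→PLN→CNY: 18.86 × 0.0299 × 1.672 = 0.94286
Maximum is CNY→PLN→JPY→CNY at 1.0826; arbitrage exists.

1.0826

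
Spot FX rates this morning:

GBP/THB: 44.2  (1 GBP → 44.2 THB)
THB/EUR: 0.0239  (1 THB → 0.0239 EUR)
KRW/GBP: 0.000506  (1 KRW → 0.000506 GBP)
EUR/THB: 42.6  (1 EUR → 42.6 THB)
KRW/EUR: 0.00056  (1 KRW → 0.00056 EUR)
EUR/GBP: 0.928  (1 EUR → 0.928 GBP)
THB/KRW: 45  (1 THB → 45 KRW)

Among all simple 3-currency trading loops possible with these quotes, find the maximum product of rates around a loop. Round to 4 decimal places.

EUR→THB→KRW→EUR: 42.6 × 45 × 0.00056 = 1.07352
THB→KRW→GBP→THB: 45 × 0.000506 × 44.2 = 1.00643
EUR→GBP→THB→EUR: 0.928 × 44.2 × 0.0239 = 0.98032
Maximum is EUR→THB→KRW→EUR at 1.0735; arbitrage exists.

1.0735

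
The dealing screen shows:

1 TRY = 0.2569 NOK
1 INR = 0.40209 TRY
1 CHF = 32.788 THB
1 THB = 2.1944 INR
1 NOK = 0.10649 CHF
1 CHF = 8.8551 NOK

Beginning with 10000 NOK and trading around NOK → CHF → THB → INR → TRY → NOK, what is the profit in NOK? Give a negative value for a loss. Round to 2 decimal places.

-2085.44

10000 NOK × 0.10649 = 1064.9 CHF
1064.9 CHF × 32.788 = 34915.9412 THB
34915.9412 THB × 2.1944 = 76619.54136928 INR
76619.54136928 INR × 0.40209 = 30807.9513891737952 TRY
30807.9513891737952 TRY × 0.2569 = 7914.56271187874798688 NOK
Net change: 7914.56271187874798688 − 10000 = -2085.43728812125201312 NOK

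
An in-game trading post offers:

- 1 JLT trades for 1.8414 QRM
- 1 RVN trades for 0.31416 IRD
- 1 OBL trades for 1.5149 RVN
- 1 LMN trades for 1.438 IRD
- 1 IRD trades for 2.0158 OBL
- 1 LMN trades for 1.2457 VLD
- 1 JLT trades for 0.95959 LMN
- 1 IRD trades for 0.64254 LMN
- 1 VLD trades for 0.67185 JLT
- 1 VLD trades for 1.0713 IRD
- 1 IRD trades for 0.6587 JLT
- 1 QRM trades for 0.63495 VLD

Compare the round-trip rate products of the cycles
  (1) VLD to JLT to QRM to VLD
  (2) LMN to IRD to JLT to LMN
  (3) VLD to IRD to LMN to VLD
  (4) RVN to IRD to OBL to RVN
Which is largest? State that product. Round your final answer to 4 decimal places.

0.9594

(1) 0.67185 × 1.8414 × 0.63495 = 0.78552
(2) 1.438 × 0.6587 × 0.95959 = 0.90893
(3) 1.0713 × 0.64254 × 1.2457 = 0.85748
(4) 0.31416 × 2.0158 × 1.5149 = 0.95936
Highest is cycle (4) at 0.9594 (≤1, no arbitrage).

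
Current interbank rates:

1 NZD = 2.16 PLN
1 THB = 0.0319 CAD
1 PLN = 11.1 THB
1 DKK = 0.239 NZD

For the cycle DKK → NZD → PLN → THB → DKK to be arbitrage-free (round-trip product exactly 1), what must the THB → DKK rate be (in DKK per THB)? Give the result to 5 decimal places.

Known legs of the cycle: 0.239 × 2.16 × 11.1 = 5.730264
For no arbitrage the full-cycle product must be 1, so the missing rate is 1 / 5.730264 ≈ 0.1745120.

0.17451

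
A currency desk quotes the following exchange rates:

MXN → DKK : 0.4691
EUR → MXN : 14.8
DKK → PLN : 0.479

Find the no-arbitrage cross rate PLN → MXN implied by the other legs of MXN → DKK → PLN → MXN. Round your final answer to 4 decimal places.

4.4504

Known legs of the cycle: 0.4691 × 0.479 = 0.2246989
For no arbitrage the full-cycle product must be 1, so the missing rate is 1 / 0.2246989 ≈ 4.450400.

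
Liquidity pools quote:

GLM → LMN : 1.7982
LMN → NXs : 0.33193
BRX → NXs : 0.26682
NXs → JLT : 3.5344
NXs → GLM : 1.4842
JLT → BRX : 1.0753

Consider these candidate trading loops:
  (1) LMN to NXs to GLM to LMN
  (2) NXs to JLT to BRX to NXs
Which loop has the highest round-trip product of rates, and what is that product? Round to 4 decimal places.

(1) 0.33193 × 1.4842 × 1.7982 = 0.88588
(2) 3.5344 × 1.0753 × 0.26682 = 1.01406
Highest is cycle (2) at 1.0141 (>1, arbitrage).

1.0141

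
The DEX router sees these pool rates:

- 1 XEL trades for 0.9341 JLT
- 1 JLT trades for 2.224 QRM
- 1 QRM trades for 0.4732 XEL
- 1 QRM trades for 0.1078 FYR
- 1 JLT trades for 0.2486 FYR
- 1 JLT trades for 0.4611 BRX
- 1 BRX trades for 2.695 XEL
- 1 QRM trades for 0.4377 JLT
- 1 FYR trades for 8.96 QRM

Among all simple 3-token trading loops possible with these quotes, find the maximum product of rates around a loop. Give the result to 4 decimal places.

JLT→BRX→XEL→JLT: 0.4611 × 2.695 × 0.9341 = 1.16077
JLT→QRM→XEL→JLT: 2.224 × 0.4732 × 0.9341 = 0.98304
JLT→FYR→QRM→JLT: 0.2486 × 8.96 × 0.4377 = 0.97496
Maximum is JLT→BRX→XEL→JLT at 1.1608; arbitrage exists.

1.1608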